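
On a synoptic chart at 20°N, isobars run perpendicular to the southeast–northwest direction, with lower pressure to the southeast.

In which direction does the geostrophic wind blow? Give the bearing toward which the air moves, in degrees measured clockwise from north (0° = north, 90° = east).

225°

The pressure-gradient force points toward the southeast (bearing 135°).
Geostrophic balance: in the Northern Hemisphere the Coriolis force deflects motion to the right, so the geostrophic wind blows 90° to the right of the pressure-gradient force (low pressure on the left).
Rotating 135° by 90° clockwise gives 225° — the wind blows toward the southwest.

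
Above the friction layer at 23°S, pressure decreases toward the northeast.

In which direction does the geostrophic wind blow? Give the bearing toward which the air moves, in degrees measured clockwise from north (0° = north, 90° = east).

The pressure-gradient force points toward the northeast (bearing 045°).
Geostrophic balance: in the Southern Hemisphere the Coriolis force deflects motion to the left, so the geostrophic wind blows 90° to the left of the pressure-gradient force (low pressure on the right).
Rotating 045° by 90° counterclockwise gives 315° — the wind blows toward the northwest.

315°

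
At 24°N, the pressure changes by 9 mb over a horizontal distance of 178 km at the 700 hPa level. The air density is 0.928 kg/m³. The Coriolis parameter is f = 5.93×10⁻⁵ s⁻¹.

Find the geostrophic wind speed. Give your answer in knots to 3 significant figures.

179 knots

Pressure gradient: |∂P/∂n| = 900 Pa / 178000 m = 5.06×10⁻³ Pa/m
Geostrophic balance (pressure-gradient force = Coriolis force):
V_g = (1/(fρ)) |∂P/∂n| = 5.06×10⁻³ / (5.93×10⁻⁵ × 0.928) = 91.9 m/s
Converting: 91.9 m/s × 1.944 = 179 knots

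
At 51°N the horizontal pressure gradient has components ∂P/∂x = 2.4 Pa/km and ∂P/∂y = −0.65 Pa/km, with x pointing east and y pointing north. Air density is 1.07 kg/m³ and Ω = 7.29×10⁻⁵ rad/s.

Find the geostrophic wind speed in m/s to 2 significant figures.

Coriolis parameter at 51°N:
f = 2Ω sin φ = 2 × 7.29×10⁻⁵ × sin 51° = 1.13×10⁻⁴ s⁻¹
Component geostrophic relations (x east, y north):
u_g = −(1/(fρ)) ∂P/∂y,  v_g = (1/(fρ)) ∂P/∂x
u_g = −(−0.65×10⁻³)/(1.13×10⁻⁴ × 1.07) = 5.36 m/s;  v_g = (2.4×10⁻³)/(1.13×10⁻⁴ × 1.07) = 19.8 m/s
|V_g| = √(u_g² + v_g²) = 20.5 m/s

21 m/s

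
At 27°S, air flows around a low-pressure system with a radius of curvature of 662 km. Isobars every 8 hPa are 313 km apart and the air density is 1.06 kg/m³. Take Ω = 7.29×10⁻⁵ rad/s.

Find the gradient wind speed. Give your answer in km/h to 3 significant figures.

85.2 km/h

Coriolis parameter at 27°S:
f = 2Ω sin φ = 2 × 7.29×10⁻⁵ × sin 27° = 6.62×10⁻⁵ s⁻¹
Pressure gradient: |∂P/∂n| = 800 Pa / 313000 m = 2.56×10⁻³ Pa/m
Geostrophic speed: V_g = |∂P/∂n|/(fρ) = 2.56×10⁻³/(6.62×10⁻⁵ × 1.06) = 36.4 m/s
Around a low, centrifugal force acts outward with Coriolis, so pressure-gradient force balances both:
(1/ρ)|∂P/∂n| = fV + V²/R  →  V² + fR·V − fR·V_g = 0
With fR = 6.62×10⁻⁵ × 662×10³ m = 43.8 m/s:
V = [−fR + √((fR)² + 4 fR V_g)]/2 = [−43.8 + √(43.8² + 4×43.8×36.4)]/2 = 23.7 m/s
Subgeostrophic (V < V_g = 36.4 m/s), as expected around a low.
Converting: 23.7 m/s × 3.6 = 85.2 km/h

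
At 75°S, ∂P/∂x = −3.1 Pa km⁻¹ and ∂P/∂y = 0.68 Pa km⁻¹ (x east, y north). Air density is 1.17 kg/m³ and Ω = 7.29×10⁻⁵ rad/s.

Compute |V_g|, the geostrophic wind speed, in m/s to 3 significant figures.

Coriolis parameter at 75°S:
f = 2Ω sin φ = 2 × 7.29×10⁻⁵ × sin 75° = 1.41×10⁻⁴ s⁻¹
In the Southern Hemisphere f is negative: f = −1.41×10⁻⁴ s⁻¹.
Component geostrophic relations (x east, y north):
u_g = −(1/(fρ)) ∂P/∂y,  v_g = (1/(fρ)) ∂P/∂x
u_g = −(0.68×10⁻³)/(−1.41×10⁻⁴ × 1.17) = 4.13 m/s;  v_g = (−3.1×10⁻³)/(−1.41×10⁻⁴ × 1.17) = 18.8 m/s
|V_g| = √(u_g² + v_g²) = 19.3 m/s

19.3 m/s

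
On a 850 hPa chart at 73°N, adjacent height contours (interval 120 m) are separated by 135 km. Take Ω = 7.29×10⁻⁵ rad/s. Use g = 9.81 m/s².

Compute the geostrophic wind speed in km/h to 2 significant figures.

230 km/h

Coriolis parameter at 73°N:
f = 2Ω sin φ = 2 × 7.29×10⁻⁵ × sin 73° = 1.39×10⁻⁴ s⁻¹
Height gradient: |∂Z/∂n| = 120 m / 135000 m = 8.89×10⁻⁴
On a pressure surface, geostrophic balance gives V_g = (g/f)|∂Z/∂n|:
V_g = 9.81 × 8.89×10⁻⁴ / 1.39×10⁻⁴ = 62.5 m/s
Converting: 62.5 m/s × 3.6 = 230 km/h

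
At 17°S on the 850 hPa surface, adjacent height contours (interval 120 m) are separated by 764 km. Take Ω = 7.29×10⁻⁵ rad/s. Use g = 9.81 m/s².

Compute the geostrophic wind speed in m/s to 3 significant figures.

36.1 m/s

Coriolis parameter at 17°S:
f = 2Ω sin φ = 2 × 7.29×10⁻⁵ × sin 17° = 4.26×10⁻⁵ s⁻¹
Height gradient: |∂Z/∂n| = 120 m / 764000 m = 1.57×10⁻⁴
On a pressure surface, geostrophic balance gives V_g = (g/f)|∂Z/∂n|:
V_g = 9.81 × 1.57×10⁻⁴ / 4.26×10⁻⁵ = 36.1 m/s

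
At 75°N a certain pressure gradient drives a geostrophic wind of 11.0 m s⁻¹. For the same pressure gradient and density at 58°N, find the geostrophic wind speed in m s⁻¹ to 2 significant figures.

13 m s⁻¹

With the same pressure gradient and density, V_g ∝ 1/f ∝ 1/sin φ.
V₂ = V₁ · sin φ₁ / sin φ₂ = 11.0 × sin 75° / sin 58°
V₂ = 11.0 × 0.9659/0.8480 = 13 m s⁻¹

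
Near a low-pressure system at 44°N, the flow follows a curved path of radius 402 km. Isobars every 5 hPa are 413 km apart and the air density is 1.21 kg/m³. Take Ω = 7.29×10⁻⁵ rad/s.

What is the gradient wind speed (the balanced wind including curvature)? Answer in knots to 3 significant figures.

16.0 knots

Coriolis parameter at 44°N:
f = 2Ω sin φ = 2 × 7.29×10⁻⁵ × sin 44° = 1.01×10⁻⁴ s⁻¹
Pressure gradient: |∂P/∂n| = 500 Pa / 413000 m = 1.21×10⁻³ Pa/m
Geostrophic speed: V_g = |∂P/∂n|/(fρ) = 1.21×10⁻³/(1.01×10⁻⁴ × 1.21) = 9.88 m/s
Around a low, centrifugal force acts outward with Coriolis, so pressure-gradient force balances both:
(1/ρ)|∂P/∂n| = fV + V²/R  →  V² + fR·V − fR·V_g = 0
With fR = 1.01×10⁻⁴ × 402×10³ m = 40.7 m/s:
V = [−fR + √((fR)² + 4 fR V_g)]/2 = [−40.7 + √(40.7² + 4×40.7×9.88)]/2 = 8.22 m/s
Subgeostrophic (V < V_g = 9.88 m/s), as expected around a low.
Converting: 8.22 m/s × 1.944 = 16.0 knots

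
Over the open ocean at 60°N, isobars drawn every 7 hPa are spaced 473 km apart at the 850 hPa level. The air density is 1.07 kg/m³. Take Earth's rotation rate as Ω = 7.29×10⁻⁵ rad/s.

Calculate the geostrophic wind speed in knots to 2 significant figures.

Coriolis parameter at 60°N:
f = 2Ω sin φ = 2 × 7.29×10⁻⁵ × sin 60° = 1.26×10⁻⁴ s⁻¹
Pressure gradient: |∂P/∂n| = 700 Pa / 473000 m = 1.48×10⁻³ Pa/m
Geostrophic balance (pressure-gradient force = Coriolis force):
V_g = (1/(fρ)) |∂P/∂n| = 1.48×10⁻³ / (1.26×10⁻⁴ × 1.07) = 11.0 m/s
Converting: 11.0 m/s × 1.944 = 21 knots

21 knots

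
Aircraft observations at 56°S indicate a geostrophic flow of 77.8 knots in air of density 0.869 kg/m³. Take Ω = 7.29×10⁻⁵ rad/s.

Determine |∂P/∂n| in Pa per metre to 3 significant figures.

Coriolis parameter at 56°S:
f = 2Ω sin φ = 2 × 7.29×10⁻⁵ × sin 56° = 1.21×10⁻⁴ s⁻¹
Wind speed in SI: 77.8 knots = 40.0 m/s
Geostrophic balance rearranged: |∂P/∂n| = f ρ V_g
|∂P/∂n| = 1.21×10⁻⁴ × 0.869 × 40.0 = 4.20×10⁻³ Pa/m

4.20×10⁻³ Pa/m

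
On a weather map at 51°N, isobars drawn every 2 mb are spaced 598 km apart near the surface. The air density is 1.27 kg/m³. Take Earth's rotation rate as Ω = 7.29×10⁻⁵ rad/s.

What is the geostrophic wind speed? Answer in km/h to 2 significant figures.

8.4 km/h

Coriolis parameter at 51°N:
f = 2Ω sin φ = 2 × 7.29×10⁻⁵ × sin 51° = 1.13×10⁻⁴ s⁻¹
Pressure gradient: |∂P/∂n| = 200 Pa / 598000 m = 3.34×10⁻⁴ Pa/m
Geostrophic balance (pressure-gradient force = Coriolis force):
V_g = (1/(fρ)) |∂P/∂n| = 3.34×10⁻⁴ / (1.13×10⁻⁴ × 1.27) = 2.32 m/s
Converting: 2.32 m/s × 3.6 = 8.4 km/h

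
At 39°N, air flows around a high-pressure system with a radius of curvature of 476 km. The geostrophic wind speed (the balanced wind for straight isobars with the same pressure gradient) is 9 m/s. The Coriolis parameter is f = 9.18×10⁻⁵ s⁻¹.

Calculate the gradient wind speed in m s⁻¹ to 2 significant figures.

Around a high, pressure-gradient force acts outward with centrifugal, so Coriolis balances both:
fV = (1/ρ)|∂P/∂n| + V²/R  →  V² − fR·V + fR·V_g = 0
With fR = 9.18×10⁻⁵ × 476×10³ m = 43.7 m/s:
V = [fR − √((fR)² − 4 fR V_g)]/2 = [43.7 − √(43.7² − 4×43.7×9)]/2 = 12.7 m/s
Supergeostrophic (V > V_g = 9 m/s), as expected around a high.

13 m s⁻¹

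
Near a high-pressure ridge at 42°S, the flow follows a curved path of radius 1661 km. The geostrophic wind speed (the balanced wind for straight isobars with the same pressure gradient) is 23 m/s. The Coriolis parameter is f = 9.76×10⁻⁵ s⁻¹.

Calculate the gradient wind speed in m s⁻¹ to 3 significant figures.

27.8 m s⁻¹

Around a high, pressure-gradient force acts outward with centrifugal, so Coriolis balances both:
fV = (1/ρ)|∂P/∂n| + V²/R  →  V² − fR·V + fR·V_g = 0
With fR = 9.76×10⁻⁵ × 1661×10³ m = 162 m/s:
V = [fR − √((fR)² − 4 fR V_g)]/2 = [162 − √(162² − 4×162×23)]/2 = 27.8 m/s
Supergeostrophic (V > V_g = 23 m/s), as expected around a high.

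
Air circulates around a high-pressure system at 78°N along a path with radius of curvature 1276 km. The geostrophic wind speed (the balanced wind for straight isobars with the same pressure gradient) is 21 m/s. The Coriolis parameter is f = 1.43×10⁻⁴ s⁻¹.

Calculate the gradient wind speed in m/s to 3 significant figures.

Around a high, pressure-gradient force acts outward with centrifugal, so Coriolis balances both:
fV = (1/ρ)|∂P/∂n| + V²/R  →  V² − fR·V + fR·V_g = 0
With fR = 1.43×10⁻⁴ × 1276×10³ m = 182 m/s:
V = [fR − √((fR)² − 4 fR V_g)]/2 = [182 − √(182² − 4×182×21)]/2 = 24.2 m/s
Supergeostrophic (V > V_g = 21 m/s), as expected around a high.

24.2 m/s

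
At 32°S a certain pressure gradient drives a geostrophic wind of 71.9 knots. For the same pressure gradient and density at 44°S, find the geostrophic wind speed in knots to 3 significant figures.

With the same pressure gradient and density, V_g ∝ 1/f ∝ 1/sin φ.
V₂ = V₁ · sin φ₁ / sin φ₂ = 71.9 × sin 32° / sin 44°
V₂ = 71.9 × 0.5299/0.6947 = 54.8 knots

54.8 knots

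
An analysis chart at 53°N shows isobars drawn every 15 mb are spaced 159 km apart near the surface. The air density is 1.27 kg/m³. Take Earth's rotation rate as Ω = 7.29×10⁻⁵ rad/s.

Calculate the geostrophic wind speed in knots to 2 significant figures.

Coriolis parameter at 53°N:
f = 2Ω sin φ = 2 × 7.29×10⁻⁵ × sin 53° = 1.16×10⁻⁴ s⁻¹
Pressure gradient: |∂P/∂n| = 1500 Pa / 159000 m = 9.43×10⁻³ Pa/m
Geostrophic balance (pressure-gradient force = Coriolis force):
V_g = (1/(fρ)) |∂P/∂n| = 9.43×10⁻³ / (1.16×10⁻⁴ × 1.27) = 63.8 m/s
Converting: 63.8 m/s × 1.944 = 120 knots

120 knots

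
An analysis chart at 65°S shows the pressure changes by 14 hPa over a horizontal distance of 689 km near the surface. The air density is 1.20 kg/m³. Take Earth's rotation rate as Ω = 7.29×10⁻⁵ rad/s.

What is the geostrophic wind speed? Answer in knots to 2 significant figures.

25 knots

Coriolis parameter at 65°S:
f = 2Ω sin φ = 2 × 7.29×10⁻⁵ × sin 65° = 1.32×10⁻⁴ s⁻¹
Pressure gradient: |∂P/∂n| = 1400 Pa / 689000 m = 2.03×10⁻³ Pa/m
Geostrophic balance (pressure-gradient force = Coriolis force):
V_g = (1/(fρ)) |∂P/∂n| = 2.03×10⁻³ / (1.32×10⁻⁴ × 1.20) = 12.8 m/s
Converting: 12.8 m/s × 1.944 = 25 knots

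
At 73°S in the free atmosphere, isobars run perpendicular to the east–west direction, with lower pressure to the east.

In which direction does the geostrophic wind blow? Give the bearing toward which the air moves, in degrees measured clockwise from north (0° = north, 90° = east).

000°

The pressure-gradient force points toward the east (bearing 090°).
Geostrophic balance: in the Southern Hemisphere the Coriolis force deflects motion to the left, so the geostrophic wind blows 90° to the left of the pressure-gradient force (low pressure on the right).
Rotating 090° by 90° counterclockwise gives 000° — the wind blows toward the north.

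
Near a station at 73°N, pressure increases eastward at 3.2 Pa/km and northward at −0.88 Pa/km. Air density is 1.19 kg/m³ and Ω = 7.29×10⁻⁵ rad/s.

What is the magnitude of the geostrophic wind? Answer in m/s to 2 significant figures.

Coriolis parameter at 73°N:
f = 2Ω sin φ = 2 × 7.29×10⁻⁵ × sin 73° = 1.39×10⁻⁴ s⁻¹
Component geostrophic relations (x east, y north):
u_g = −(1/(fρ)) ∂P/∂y,  v_g = (1/(fρ)) ∂P/∂x
u_g = −(−0.88×10⁻³)/(1.39×10⁻⁴ × 1.19) = 5.30 m/s;  v_g = (3.2×10⁻³)/(1.39×10⁻⁴ × 1.19) = 19.3 m/s
|V_g| = √(u_g² + v_g²) = 20.0 m/s

20 m/s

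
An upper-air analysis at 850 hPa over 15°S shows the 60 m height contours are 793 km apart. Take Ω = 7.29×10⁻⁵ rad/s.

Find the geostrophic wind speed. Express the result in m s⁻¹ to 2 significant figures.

Coriolis parameter at 15°S:
f = 2Ω sin φ = 2 × 7.29×10⁻⁵ × sin 15° = 3.77×10⁻⁵ s⁻¹
Height gradient: |∂Z/∂n| = 60 m / 793000 m = 7.57×10⁻⁵
On a pressure surface, geostrophic balance gives V_g = (g/f)|∂Z/∂n|:
V_g = 9.81 × 7.57×10⁻⁵ / 3.77×10⁻⁵ = 19.7 m/s

20 m s⁻¹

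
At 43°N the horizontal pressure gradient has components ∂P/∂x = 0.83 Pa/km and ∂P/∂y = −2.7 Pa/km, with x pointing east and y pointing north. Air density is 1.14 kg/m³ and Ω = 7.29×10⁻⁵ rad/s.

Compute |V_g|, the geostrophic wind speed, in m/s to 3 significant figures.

Coriolis parameter at 43°N:
f = 2Ω sin φ = 2 × 7.29×10⁻⁵ × sin 43° = 9.94×10⁻⁵ s⁻¹
Component geostrophic relations (x east, y north):
u_g = −(1/(fρ)) ∂P/∂y,  v_g = (1/(fρ)) ∂P/∂x
u_g = −(−2.7×10⁻³)/(9.94×10⁻⁵ × 1.14) = 23.8 m/s;  v_g = (0.83×10⁻³)/(9.94×10⁻⁵ × 1.14) = 7.32 m/s
|V_g| = √(u_g² + v_g²) = 24.9 m/s

24.9 m/s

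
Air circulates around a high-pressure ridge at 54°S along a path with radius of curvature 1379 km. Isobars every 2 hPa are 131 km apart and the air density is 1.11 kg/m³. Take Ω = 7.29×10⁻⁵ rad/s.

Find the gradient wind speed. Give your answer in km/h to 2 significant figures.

Coriolis parameter at 54°S:
f = 2Ω sin φ = 2 × 7.29×10⁻⁵ × sin 54° = 1.18×10⁻⁴ s⁻¹
Pressure gradient: |∂P/∂n| = 200 Pa / 131000 m = 1.53×10⁻³ Pa/m
Geostrophic speed: V_g = |∂P/∂n|/(fρ) = 1.53×10⁻³/(1.18×10⁻⁴ × 1.11) = 11.7 m/s
Around a high, pressure-gradient force acts outward with centrifugal, so Coriolis balances both:
fV = (1/ρ)|∂P/∂n| + V²/R  →  V² − fR·V + fR·V_g = 0
With fR = 1.18×10⁻⁴ × 1379×10³ m = 163 m/s:
V = [fR − √((fR)² − 4 fR V_g)]/2 = [163 − √(163² − 4×163×11.7)]/2 = 12.6 m/s
Supergeostrophic (V > V_g = 11.7 m/s), as expected around a high.
Converting: 12.6 m/s × 3.6 = 46 km/h

46 km/h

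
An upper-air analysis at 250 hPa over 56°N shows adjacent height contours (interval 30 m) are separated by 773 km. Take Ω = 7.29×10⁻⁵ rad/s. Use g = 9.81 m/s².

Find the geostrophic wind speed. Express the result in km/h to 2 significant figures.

11 km/h

Coriolis parameter at 56°N:
f = 2Ω sin φ = 2 × 7.29×10⁻⁵ × sin 56° = 1.21×10⁻⁴ s⁻¹
Height gradient: |∂Z/∂n| = 30 m / 773000 m = 3.88×10⁻⁵
On a pressure surface, geostrophic balance gives V_g = (g/f)|∂Z/∂n|:
V_g = 9.81 × 3.88×10⁻⁵ / 1.21×10⁻⁴ = 3.15 m/s
Converting: 3.15 m/s × 3.6 = 11 km/h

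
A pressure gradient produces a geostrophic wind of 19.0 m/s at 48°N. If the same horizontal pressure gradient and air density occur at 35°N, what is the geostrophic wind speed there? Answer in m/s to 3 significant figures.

24.6 m/s

With the same pressure gradient and density, V_g ∝ 1/f ∝ 1/sin φ.
V₂ = V₁ · sin φ₁ / sin φ₂ = 19.0 × sin 48° / sin 35°
V₂ = 19.0 × 0.7431/0.5736 = 24.6 m/s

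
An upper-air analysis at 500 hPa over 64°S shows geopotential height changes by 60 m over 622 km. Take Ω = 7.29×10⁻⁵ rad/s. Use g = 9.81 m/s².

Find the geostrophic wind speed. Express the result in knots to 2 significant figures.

14 knots

Coriolis parameter at 64°S:
f = 2Ω sin φ = 2 × 7.29×10⁻⁵ × sin 64° = 1.31×10⁻⁴ s⁻¹
Height gradient: |∂Z/∂n| = 60 m / 622000 m = 9.65×10⁻⁵
On a pressure surface, geostrophic balance gives V_g = (g/f)|∂Z/∂n|:
V_g = 9.81 × 9.65×10⁻⁵ / 1.31×10⁻⁴ = 7.22 m/s
Converting: 7.22 m/s × 1.944 = 14 knots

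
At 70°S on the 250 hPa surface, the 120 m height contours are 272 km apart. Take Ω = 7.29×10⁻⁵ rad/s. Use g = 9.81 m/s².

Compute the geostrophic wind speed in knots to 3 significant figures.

Coriolis parameter at 70°S:
f = 2Ω sin φ = 2 × 7.29×10⁻⁵ × sin 70° = 1.37×10⁻⁴ s⁻¹
Height gradient: |∂Z/∂n| = 120 m / 272000 m = 4.41×10⁻⁴
On a pressure surface, geostrophic balance gives V_g = (g/f)|∂Z/∂n|:
V_g = 9.81 × 4.41×10⁻⁴ / 1.37×10⁻⁴ = 31.6 m/s
Converting: 31.6 m/s × 1.944 = 61.4 knots

61.4 knots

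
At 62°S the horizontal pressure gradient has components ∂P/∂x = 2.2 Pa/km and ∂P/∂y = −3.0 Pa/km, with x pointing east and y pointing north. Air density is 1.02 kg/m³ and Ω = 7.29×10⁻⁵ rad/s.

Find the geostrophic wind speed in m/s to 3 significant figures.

Coriolis parameter at 62°S:
f = 2Ω sin φ = 2 × 7.29×10⁻⁵ × sin 62° = 1.29×10⁻⁴ s⁻¹
In the Southern Hemisphere f is negative: f = −1.29×10⁻⁴ s⁻¹.
Component geostrophic relations (x east, y north):
u_g = −(1/(fρ)) ∂P/∂y,  v_g = (1/(fρ)) ∂P/∂x
u_g = −(−3.0×10⁻³)/(−1.29×10⁻⁴ × 1.02) = −22.8 m/s;  v_g = (2.2×10⁻³)/(−1.29×10⁻⁴ × 1.02) = −16.8 m/s
|V_g| = √(u_g² + v_g²) = 28.3 m/s

28.3 m/s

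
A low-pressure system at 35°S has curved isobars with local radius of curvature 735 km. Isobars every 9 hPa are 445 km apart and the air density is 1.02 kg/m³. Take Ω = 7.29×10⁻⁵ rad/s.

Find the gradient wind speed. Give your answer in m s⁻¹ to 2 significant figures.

18 m s⁻¹

Coriolis parameter at 35°S:
f = 2Ω sin φ = 2 × 7.29×10⁻⁵ × sin 35° = 8.36×10⁻⁵ s⁻¹
Pressure gradient: |∂P/∂n| = 900 Pa / 445000 m = 2.02×10⁻³ Pa/m
Geostrophic speed: V_g = |∂P/∂n|/(fρ) = 2.02×10⁻³/(8.36×10⁻⁵ × 1.02) = 23.7 m/s
Around a low, centrifugal force acts outward with Coriolis, so pressure-gradient force balances both:
(1/ρ)|∂P/∂n| = fV + V²/R  →  V² + fR·V − fR·V_g = 0
With fR = 8.36×10⁻⁵ × 735×10³ m = 61.5 m/s:
V = [−fR + √((fR)² + 4 fR V_g)]/2 = [−61.5 + √(61.5² + 4×61.5×23.7)]/2 = 18.3 m/s
Subgeostrophic (V < V_g = 23.7 m/s), as expected around a low.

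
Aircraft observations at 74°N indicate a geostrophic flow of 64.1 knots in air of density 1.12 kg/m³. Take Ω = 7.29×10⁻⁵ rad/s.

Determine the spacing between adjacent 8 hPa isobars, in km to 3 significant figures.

155 km

Coriolis parameter at 74°N:
f = 2Ω sin φ = 2 × 7.29×10⁻⁵ × sin 74° = 1.40×10⁻⁴ s⁻¹
Wind speed in SI: 64.1 knots = 33.0 m/s
Geostrophic balance rearranged: |∂P/∂n| = f ρ V_g
|∂P/∂n| = 1.40×10⁻⁴ × 1.12 × 33.0 = 5.18×10⁻³ Pa/m
Isobar spacing: Δn = ΔP/|∂P/∂n| = 800 Pa / 5.18×10⁻³ Pa/m = 154553 m ≈ 155 km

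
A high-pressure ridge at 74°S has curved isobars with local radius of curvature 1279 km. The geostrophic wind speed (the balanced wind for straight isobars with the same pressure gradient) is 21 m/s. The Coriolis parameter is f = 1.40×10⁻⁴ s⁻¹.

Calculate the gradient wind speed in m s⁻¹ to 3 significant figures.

24.3 m s⁻¹

Around a high, pressure-gradient force acts outward with centrifugal, so Coriolis balances both:
fV = (1/ρ)|∂P/∂n| + V²/R  →  V² − fR·V + fR·V_g = 0
With fR = 1.40×10⁻⁴ × 1279×10³ m = 179 m/s:
V = [fR − √((fR)² − 4 fR V_g)]/2 = [179 − √(179² − 4×179×21)]/2 = 24.3 m/s
Supergeostrophic (V > V_g = 21 m/s), as expected around a high.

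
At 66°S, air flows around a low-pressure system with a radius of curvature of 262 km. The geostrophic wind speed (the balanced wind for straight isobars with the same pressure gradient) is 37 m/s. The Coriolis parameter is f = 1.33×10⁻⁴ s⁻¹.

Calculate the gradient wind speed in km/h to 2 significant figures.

81 km/h

Around a low, centrifugal force acts outward with Coriolis, so pressure-gradient force balances both:
(1/ρ)|∂P/∂n| = fV + V²/R  →  V² + fR·V − fR·V_g = 0
With fR = 1.33×10⁻⁴ × 262×10³ m = 34.8 m/s:
V = [−fR + √((fR)² + 4 fR V_g)]/2 = [−34.8 + √(34.8² + 4×34.8×37)]/2 = 22.5 m/s
Subgeostrophic (V < V_g = 37 m/s), as expected around a low.
Converting: 22.5 m/s × 3.6 = 81 km/h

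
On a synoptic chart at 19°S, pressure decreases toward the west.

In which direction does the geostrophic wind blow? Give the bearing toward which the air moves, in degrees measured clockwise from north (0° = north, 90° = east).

The pressure-gradient force points toward the west (bearing 270°).
Geostrophic balance: in the Southern Hemisphere the Coriolis force deflects motion to the left, so the geostrophic wind blows 90° to the left of the pressure-gradient force (low pressure on the right).
Rotating 270° by 90° counterclockwise gives 180° — the wind blows toward the south.

180°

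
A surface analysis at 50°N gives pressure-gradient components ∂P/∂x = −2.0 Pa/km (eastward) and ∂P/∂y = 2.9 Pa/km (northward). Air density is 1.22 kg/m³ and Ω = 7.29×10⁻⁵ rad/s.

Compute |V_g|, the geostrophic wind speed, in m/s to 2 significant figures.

26 m/s

Coriolis parameter at 50°N:
f = 2Ω sin φ = 2 × 7.29×10⁻⁵ × sin 50° = 1.12×10⁻⁴ s⁻¹
Component geostrophic relations (x east, y north):
u_g = −(1/(fρ)) ∂P/∂y,  v_g = (1/(fρ)) ∂P/∂x
u_g = −(2.9×10⁻³)/(1.12×10⁻⁴ × 1.22) = −21.3 m/s;  v_g = (−2.0×10⁻³)/(1.12×10⁻⁴ × 1.22) = −14.7 m/s
|V_g| = √(u_g² + v_g²) = 25.9 m/s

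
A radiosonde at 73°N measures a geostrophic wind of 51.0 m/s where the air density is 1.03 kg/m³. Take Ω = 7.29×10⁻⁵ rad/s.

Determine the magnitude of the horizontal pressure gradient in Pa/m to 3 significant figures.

7.32×10⁻³ Pa/m

Coriolis parameter at 73°N:
f = 2Ω sin φ = 2 × 7.29×10⁻⁵ × sin 73° = 1.39×10⁻⁴ s⁻¹
Geostrophic balance rearranged: |∂P/∂n| = f ρ V_g
|∂P/∂n| = 1.39×10⁻⁴ × 1.03 × 51.0 = 7.32×10⁻³ Pa/m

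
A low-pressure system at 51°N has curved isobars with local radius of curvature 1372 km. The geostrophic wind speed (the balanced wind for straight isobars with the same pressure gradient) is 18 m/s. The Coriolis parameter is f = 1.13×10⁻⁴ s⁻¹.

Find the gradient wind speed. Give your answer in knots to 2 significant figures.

Around a low, centrifugal force acts outward with Coriolis, so pressure-gradient force balances both:
(1/ρ)|∂P/∂n| = fV + V²/R  →  V² + fR·V − fR·V_g = 0
With fR = 1.13×10⁻⁴ × 1372×10³ m = 155 m/s:
V = [−fR + √((fR)² + 4 fR V_g)]/2 = [−155 + √(155² + 4×155×18)]/2 = 16.3 m/s
Subgeostrophic (V < V_g = 18 m/s), as expected around a low.
Converting: 16.3 m/s × 1.944 = 32 knots

32 knots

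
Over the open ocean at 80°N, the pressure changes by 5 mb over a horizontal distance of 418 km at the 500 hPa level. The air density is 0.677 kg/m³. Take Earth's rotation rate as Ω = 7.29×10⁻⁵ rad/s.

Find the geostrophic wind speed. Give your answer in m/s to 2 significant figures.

Coriolis parameter at 80°N:
f = 2Ω sin φ = 2 × 7.29×10⁻⁵ × sin 80° = 1.44×10⁻⁴ s⁻¹
Pressure gradient: |∂P/∂n| = 500 Pa / 418000 m = 1.20×10⁻³ Pa/m
Geostrophic balance (pressure-gradient force = Coriolis force):
V_g = (1/(fρ)) |∂P/∂n| = 1.20×10⁻³ / (1.44×10⁻⁴ × 0.677) = 12.3 m/s

12 m/s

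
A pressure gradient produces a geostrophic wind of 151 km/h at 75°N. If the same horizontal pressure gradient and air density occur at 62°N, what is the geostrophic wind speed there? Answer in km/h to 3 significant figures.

With the same pressure gradient and density, V_g ∝ 1/f ∝ 1/sin φ.
V₂ = V₁ · sin φ₁ / sin φ₂ = 151 × sin 75° / sin 62°
V₂ = 151 × 0.9659/0.8829 = 165 km/h

165 km/h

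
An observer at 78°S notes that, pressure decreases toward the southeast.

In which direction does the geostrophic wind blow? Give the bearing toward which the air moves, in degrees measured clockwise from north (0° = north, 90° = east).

045°

The pressure-gradient force points toward the southeast (bearing 135°).
Geostrophic balance: in the Southern Hemisphere the Coriolis force deflects motion to the left, so the geostrophic wind blows 90° to the left of the pressure-gradient force (low pressure on the right).
Rotating 135° by 90° counterclockwise gives 045° — the wind blows toward the northeast.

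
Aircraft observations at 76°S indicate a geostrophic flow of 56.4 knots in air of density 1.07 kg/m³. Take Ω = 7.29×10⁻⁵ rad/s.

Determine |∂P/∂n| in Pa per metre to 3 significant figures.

4.39×10⁻³ Pa/m

Coriolis parameter at 76°S:
f = 2Ω sin φ = 2 × 7.29×10⁻⁵ × sin 76° = 1.41×10⁻⁴ s⁻¹
Wind speed in SI: 56.4 knots = 29.0 m/s
Geostrophic balance rearranged: |∂P/∂n| = f ρ V_g
|∂P/∂n| = 1.41×10⁻⁴ × 1.07 × 29.0 = 4.39×10⁻³ Pa/m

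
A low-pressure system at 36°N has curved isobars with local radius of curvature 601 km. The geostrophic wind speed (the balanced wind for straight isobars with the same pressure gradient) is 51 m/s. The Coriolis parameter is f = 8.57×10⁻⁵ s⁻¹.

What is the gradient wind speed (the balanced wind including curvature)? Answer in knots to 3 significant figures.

Around a low, centrifugal force acts outward with Coriolis, so pressure-gradient force balances both:
(1/ρ)|∂P/∂n| = fV + V²/R  →  V² + fR·V − fR·V_g = 0
With fR = 8.57×10⁻⁵ × 601×10³ m = 51.5 m/s:
V = [−fR + √((fR)² + 4 fR V_g)]/2 = [−51.5 + √(51.5² + 4×51.5×51)]/2 = 31.6 m/s
Subgeostrophic (V < V_g = 51 m/s), as expected around a low.
Converting: 31.6 m/s × 1.944 = 61.4 knots

61.4 knots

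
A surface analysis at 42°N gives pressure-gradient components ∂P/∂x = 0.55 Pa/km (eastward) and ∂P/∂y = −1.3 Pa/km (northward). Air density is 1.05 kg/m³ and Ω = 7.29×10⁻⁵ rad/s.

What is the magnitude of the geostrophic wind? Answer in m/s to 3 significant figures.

Coriolis parameter at 42°N:
f = 2Ω sin φ = 2 × 7.29×10⁻⁵ × sin 42° = 9.76×10⁻⁵ s⁻¹
Component geostrophic relations (x east, y north):
u_g = −(1/(fρ)) ∂P/∂y,  v_g = (1/(fρ)) ∂P/∂x
u_g = −(−1.3×10⁻³)/(9.76×10⁻⁵ × 1.05) = 12.7 m/s;  v_g = (0.55×10⁻³)/(9.76×10⁻⁵ × 1.05) = 5.37 m/s
|V_g| = √(u_g² + v_g²) = 13.8 m/s

13.8 m/s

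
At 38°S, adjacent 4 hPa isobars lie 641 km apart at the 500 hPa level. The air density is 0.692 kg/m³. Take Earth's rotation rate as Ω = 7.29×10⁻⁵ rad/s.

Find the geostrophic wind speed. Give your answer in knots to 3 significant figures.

Coriolis parameter at 38°S:
f = 2Ω sin φ = 2 × 7.29×10⁻⁵ × sin 38° = 8.98×10⁻⁵ s⁻¹
Pressure gradient: |∂P/∂n| = 400 Pa / 641000 m = 6.24×10⁻⁴ Pa/m
Geostrophic balance (pressure-gradient force = Coriolis force):
V_g = (1/(fρ)) |∂P/∂n| = 6.24×10⁻⁴ / (8.98×10⁻⁵ × 0.692) = 10.0 m/s
Converting: 10.0 m/s × 1.944 = 19.5 knots

19.5 knots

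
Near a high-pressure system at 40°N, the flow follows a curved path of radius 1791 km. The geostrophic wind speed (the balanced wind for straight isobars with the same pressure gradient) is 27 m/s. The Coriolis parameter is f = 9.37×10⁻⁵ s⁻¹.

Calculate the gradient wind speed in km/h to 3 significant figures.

Around a high, pressure-gradient force acts outward with centrifugal, so Coriolis balances both:
fV = (1/ρ)|∂P/∂n| + V²/R  →  V² − fR·V + fR·V_g = 0
With fR = 9.37×10⁻⁵ × 1791×10³ m = 168 m/s:
V = [fR − √((fR)² − 4 fR V_g)]/2 = [168 − √(168² − 4×168×27)]/2 = 33.8 m/s
Supergeostrophic (V > V_g = 27 m/s), as expected around a high.
Converting: 33.8 m/s × 3.6 = 122 km/h

122 km/h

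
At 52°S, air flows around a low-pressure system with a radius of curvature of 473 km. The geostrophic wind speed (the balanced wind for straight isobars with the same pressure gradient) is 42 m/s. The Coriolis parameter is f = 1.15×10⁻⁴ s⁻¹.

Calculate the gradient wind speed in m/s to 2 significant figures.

28 m/s

Around a low, centrifugal force acts outward with Coriolis, so pressure-gradient force balances both:
(1/ρ)|∂P/∂n| = fV + V²/R  →  V² + fR·V − fR·V_g = 0
With fR = 1.15×10⁻⁴ × 473×10³ m = 54.4 m/s:
V = [−fR + √((fR)² + 4 fR V_g)]/2 = [−54.4 + √(54.4² + 4×54.4×42)]/2 = 27.8 m/s
Subgeostrophic (V < V_g = 42 m/s), as expected around a low.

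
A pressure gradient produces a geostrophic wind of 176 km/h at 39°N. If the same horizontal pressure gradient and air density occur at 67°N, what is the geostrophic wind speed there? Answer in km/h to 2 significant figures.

120 km/h

With the same pressure gradient and density, V_g ∝ 1/f ∝ 1/sin φ.
V₂ = V₁ · sin φ₁ / sin φ₂ = 176 × sin 39° / sin 67°
V₂ = 176 × 0.6293/0.9205 = 120 km/h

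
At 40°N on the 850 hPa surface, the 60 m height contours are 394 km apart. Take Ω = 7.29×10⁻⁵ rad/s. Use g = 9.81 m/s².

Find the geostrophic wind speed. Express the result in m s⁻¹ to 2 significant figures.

Coriolis parameter at 40°N:
f = 2Ω sin φ = 2 × 7.29×10⁻⁵ × sin 40° = 9.37×10⁻⁵ s⁻¹
Height gradient: |∂Z/∂n| = 60 m / 394000 m = 1.52×10⁻⁴
On a pressure surface, geostrophic balance gives V_g = (g/f)|∂Z/∂n|:
V_g = 9.81 × 1.52×10⁻⁴ / 9.37×10⁻⁵ = 15.9 m/s

16 m s⁻¹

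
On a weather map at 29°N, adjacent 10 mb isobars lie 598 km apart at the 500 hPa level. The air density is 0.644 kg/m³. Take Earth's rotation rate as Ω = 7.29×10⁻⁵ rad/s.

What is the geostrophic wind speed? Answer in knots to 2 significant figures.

Coriolis parameter at 29°N:
f = 2Ω sin φ = 2 × 7.29×10⁻⁵ × sin 29° = 7.07×10⁻⁵ s⁻¹
Pressure gradient: |∂P/∂n| = 1000 Pa / 598000 m = 1.67×10⁻³ Pa/m
Geostrophic balance (pressure-gradient force = Coriolis force):
V_g = (1/(fρ)) |∂P/∂n| = 1.67×10⁻³ / (7.07×10⁻⁵ × 0.644) = 36.7 m/s
Converting: 36.7 m/s × 1.944 = 71 knots

71 knots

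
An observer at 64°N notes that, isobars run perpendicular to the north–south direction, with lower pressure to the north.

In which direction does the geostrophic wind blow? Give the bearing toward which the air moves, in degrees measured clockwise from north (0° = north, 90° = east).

090°

The pressure-gradient force points toward the north (bearing 000°).
Geostrophic balance: in the Northern Hemisphere the Coriolis force deflects motion to the right, so the geostrophic wind blows 90° to the right of the pressure-gradient force (low pressure on the left).
Rotating 000° by 90° clockwise gives 090° — the wind blows toward the east.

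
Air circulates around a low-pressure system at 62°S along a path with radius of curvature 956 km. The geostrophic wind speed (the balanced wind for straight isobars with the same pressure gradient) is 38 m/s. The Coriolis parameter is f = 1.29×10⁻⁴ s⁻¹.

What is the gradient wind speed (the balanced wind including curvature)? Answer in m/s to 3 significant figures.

30.5 m/s

Around a low, centrifugal force acts outward with Coriolis, so pressure-gradient force balances both:
(1/ρ)|∂P/∂n| = fV + V²/R  →  V² + fR·V − fR·V_g = 0
With fR = 1.29×10⁻⁴ × 956×10³ m = 123 m/s:
V = [−fR + √((fR)² + 4 fR V_g)]/2 = [−123 + √(123² + 4×123×38)]/2 = 30.5 m/s
Subgeostrophic (V < V_g = 38 m/s), as expected around a low.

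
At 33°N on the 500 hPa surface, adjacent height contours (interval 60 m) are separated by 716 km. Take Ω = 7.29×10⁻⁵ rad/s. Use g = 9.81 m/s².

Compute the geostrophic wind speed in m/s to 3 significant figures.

Coriolis parameter at 33°N:
f = 2Ω sin φ = 2 × 7.29×10⁻⁵ × sin 33° = 7.94×10⁻⁵ s⁻¹
Height gradient: |∂Z/∂n| = 60 m / 716000 m = 8.38×10⁻⁵
On a pressure surface, geostrophic balance gives V_g = (g/f)|∂Z/∂n|:
V_g = 9.81 × 8.38×10⁻⁵ / 7.94×10⁻⁵ = 10.4 m/s

10.4 m/s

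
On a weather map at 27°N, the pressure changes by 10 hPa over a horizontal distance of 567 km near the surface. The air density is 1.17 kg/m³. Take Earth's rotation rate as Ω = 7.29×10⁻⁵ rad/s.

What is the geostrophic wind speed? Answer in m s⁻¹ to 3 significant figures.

22.8 m s⁻¹

Coriolis parameter at 27°N:
f = 2Ω sin φ = 2 × 7.29×10⁻⁵ × sin 27° = 6.62×10⁻⁵ s⁻¹
Pressure gradient: |∂P/∂n| = 1000 Pa / 567000 m = 1.76×10⁻³ Pa/m
Geostrophic balance (pressure-gradient force = Coriolis force):
V_g = (1/(fρ)) |∂P/∂n| = 1.76×10⁻³ / (6.62×10⁻⁵ × 1.17) = 22.8 m/s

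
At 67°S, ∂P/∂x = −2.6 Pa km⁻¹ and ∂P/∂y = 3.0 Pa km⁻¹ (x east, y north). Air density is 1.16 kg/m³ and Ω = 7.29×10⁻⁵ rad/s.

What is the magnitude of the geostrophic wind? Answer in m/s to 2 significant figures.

Coriolis parameter at 67°S:
f = 2Ω sin φ = 2 × 7.29×10⁻⁵ × sin 67° = 1.34×10⁻⁴ s⁻¹
In the Southern Hemisphere f is negative: f = −1.34×10⁻⁴ s⁻¹.
Component geostrophic relations (x east, y north):
u_g = −(1/(fρ)) ∂P/∂y,  v_g = (1/(fρ)) ∂P/∂x
u_g = −(3.0×10⁻³)/(−1.34×10⁻⁴ × 1.16) = 19.3 m/s;  v_g = (−2.6×10⁻³)/(−1.34×10⁻⁴ × 1.16) = 16.7 m/s
|V_g| = √(u_g² + v_g²) = 25.5 m/s

25 m/s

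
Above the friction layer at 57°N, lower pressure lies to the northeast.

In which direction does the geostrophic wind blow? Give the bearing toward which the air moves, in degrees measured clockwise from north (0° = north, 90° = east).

The pressure-gradient force points toward the northeast (bearing 045°).
Geostrophic balance: in the Northern Hemisphere the Coriolis force deflects motion to the right, so the geostrophic wind blows 90° to the right of the pressure-gradient force (low pressure on the left).
Rotating 045° by 90° clockwise gives 135° — the wind blows toward the southeast.

135°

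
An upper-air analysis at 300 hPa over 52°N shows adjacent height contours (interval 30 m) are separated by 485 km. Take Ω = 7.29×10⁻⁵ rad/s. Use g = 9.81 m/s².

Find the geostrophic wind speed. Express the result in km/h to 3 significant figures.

Coriolis parameter at 52°N:
f = 2Ω sin φ = 2 × 7.29×10⁻⁵ × sin 52° = 1.15×10⁻⁴ s⁻¹
Height gradient: |∂Z/∂n| = 30 m / 485000 m = 6.19×10⁻⁵
On a pressure surface, geostrophic balance gives V_g = (g/f)|∂Z/∂n|:
V_g = 9.81 × 6.19×10⁻⁵ / 1.15×10⁻⁴ = 5.28 m/s
Converting: 5.28 m/s × 3.6 = 19.0 km/h

19.0 km/h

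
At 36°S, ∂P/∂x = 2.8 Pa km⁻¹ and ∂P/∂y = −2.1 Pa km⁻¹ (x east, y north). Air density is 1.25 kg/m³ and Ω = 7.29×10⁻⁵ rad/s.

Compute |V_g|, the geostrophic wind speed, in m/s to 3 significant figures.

Coriolis parameter at 36°S:
f = 2Ω sin φ = 2 × 7.29×10⁻⁵ × sin 36° = 8.57×10⁻⁵ s⁻¹
In the Southern Hemisphere f is negative: f = −8.57×10⁻⁵ s⁻¹.
Component geostrophic relations (x east, y north):
u_g = −(1/(fρ)) ∂P/∂y,  v_g = (1/(fρ)) ∂P/∂x
u_g = −(−2.1×10⁻³)/(−8.57×10⁻⁵ × 1.25) = −19.6 m/s;  v_g = (2.8×10⁻³)/(−8.57×10⁻⁵ × 1.25) = −26.1 m/s
|V_g| = √(u_g² + v_g²) = 32.7 m/s

32.7 m/s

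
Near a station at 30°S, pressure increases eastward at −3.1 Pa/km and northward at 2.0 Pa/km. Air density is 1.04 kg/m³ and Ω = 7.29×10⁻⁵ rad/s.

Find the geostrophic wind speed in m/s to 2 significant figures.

49 m/s

Coriolis parameter at 30°S:
f = 2Ω sin φ = 2 × 7.29×10⁻⁵ × sin 30° = 7.29×10⁻⁵ s⁻¹
In the Southern Hemisphere f is negative: f = −7.29×10⁻⁵ s⁻¹.
Component geostrophic relations (x east, y north):
u_g = −(1/(fρ)) ∂P/∂y,  v_g = (1/(fρ)) ∂P/∂x
u_g = −(2.0×10⁻³)/(−7.29×10⁻⁵ × 1.04) = 26.4 m/s;  v_g = (−3.1×10⁻³)/(−7.29×10⁻⁵ × 1.04) = 40.9 m/s
|V_g| = √(u_g² + v_g²) = 48.7 m/s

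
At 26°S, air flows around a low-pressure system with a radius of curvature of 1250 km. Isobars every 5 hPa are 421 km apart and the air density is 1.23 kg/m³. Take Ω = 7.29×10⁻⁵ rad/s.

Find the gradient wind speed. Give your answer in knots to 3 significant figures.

25.3 knots

Coriolis parameter at 26°S:
f = 2Ω sin φ = 2 × 7.29×10⁻⁵ × sin 26° = 6.39×10⁻⁵ s⁻¹
Pressure gradient: |∂P/∂n| = 500 Pa / 421000 m = 1.19×10⁻³ Pa/m
Geostrophic speed: V_g = |∂P/∂n|/(fρ) = 1.19×10⁻³/(6.39×10⁻⁵ × 1.23) = 15.1 m/s
Around a low, centrifugal force acts outward with Coriolis, so pressure-gradient force balances both:
(1/ρ)|∂P/∂n| = fV + V²/R  →  V² + fR·V − fR·V_g = 0
With fR = 6.39×10⁻⁵ × 1250×10³ m = 79.9 m/s:
V = [−fR + √((fR)² + 4 fR V_g)]/2 = [−79.9 + √(79.9² + 4×79.9×15.1)]/2 = 13 m/s
Subgeostrophic (V < V_g = 15.1 m/s), as expected around a low.
Converting: 13 m/s × 1.944 = 25.3 knots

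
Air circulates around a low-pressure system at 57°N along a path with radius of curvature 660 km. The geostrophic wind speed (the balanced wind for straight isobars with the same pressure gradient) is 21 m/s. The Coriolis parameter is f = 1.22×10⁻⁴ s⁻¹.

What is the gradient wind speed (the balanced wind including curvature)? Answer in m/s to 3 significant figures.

17.3 m/s

Around a low, centrifugal force acts outward with Coriolis, so pressure-gradient force balances both:
(1/ρ)|∂P/∂n| = fV + V²/R  →  V² + fR·V − fR·V_g = 0
With fR = 1.22×10⁻⁴ × 660×10³ m = 80.5 m/s:
V = [−fR + √((fR)² + 4 fR V_g)]/2 = [−80.5 + √(80.5² + 4×80.5×21)]/2 = 17.3 m/s
Subgeostrophic (V < V_g = 21 m/s), as expected around a low.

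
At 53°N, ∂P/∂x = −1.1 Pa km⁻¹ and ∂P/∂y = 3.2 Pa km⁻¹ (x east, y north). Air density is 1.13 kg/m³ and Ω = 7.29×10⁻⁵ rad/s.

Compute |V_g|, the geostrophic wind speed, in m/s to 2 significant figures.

Coriolis parameter at 53°N:
f = 2Ω sin φ = 2 × 7.29×10⁻⁵ × sin 53° = 1.16×10⁻⁴ s⁻¹
Component geostrophic relations (x east, y north):
u_g = −(1/(fρ)) ∂P/∂y,  v_g = (1/(fρ)) ∂P/∂x
u_g = −(3.2×10⁻³)/(1.16×10⁻⁴ × 1.13) = −24.3 m/s;  v_g = (−1.1×10⁻³)/(1.16×10⁻⁴ × 1.13) = −8.36 m/s
|V_g| = √(u_g² + v_g²) = 25.7 m/s

26 m/s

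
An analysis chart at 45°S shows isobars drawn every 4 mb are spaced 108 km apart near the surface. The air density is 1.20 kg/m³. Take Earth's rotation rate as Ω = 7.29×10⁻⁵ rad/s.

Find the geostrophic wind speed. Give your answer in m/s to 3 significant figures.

Coriolis parameter at 45°S:
f = 2Ω sin φ = 2 × 7.29×10⁻⁵ × sin 45° = 1.03×10⁻⁴ s⁻¹
Pressure gradient: |∂P/∂n| = 400 Pa / 108000 m = 3.70×10⁻³ Pa/m
Geostrophic balance (pressure-gradient force = Coriolis force):
V_g = (1/(fρ)) |∂P/∂n| = 3.70×10⁻³ / (1.03×10⁻⁴ × 1.20) = 29.9 m/s

29.9 m/s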